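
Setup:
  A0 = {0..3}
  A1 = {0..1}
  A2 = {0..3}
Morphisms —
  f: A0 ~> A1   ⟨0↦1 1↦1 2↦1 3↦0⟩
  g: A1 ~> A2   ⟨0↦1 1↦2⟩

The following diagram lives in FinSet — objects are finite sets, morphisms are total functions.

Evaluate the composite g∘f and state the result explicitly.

  0 f~>1 g~>2
  1 f~>1 g~>2
  2 f~>1 g~>2
  3 f~>0 g~>1
⟦path⟧: ⟨0↦2 1↦2 2↦2 3↦1⟩

Answer: ⟨0↦2 1↦2 2↦2 3↦1⟩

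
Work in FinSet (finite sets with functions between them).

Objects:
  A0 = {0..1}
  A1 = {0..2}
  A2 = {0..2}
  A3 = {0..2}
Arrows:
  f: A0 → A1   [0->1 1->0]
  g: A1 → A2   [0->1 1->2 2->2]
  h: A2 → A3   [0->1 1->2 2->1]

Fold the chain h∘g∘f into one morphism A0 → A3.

  0 f→1 g→2 h→1
  1 f→0 g→1 h→2
composite: [0->1 1->2]

Answer: [0->1 1->2]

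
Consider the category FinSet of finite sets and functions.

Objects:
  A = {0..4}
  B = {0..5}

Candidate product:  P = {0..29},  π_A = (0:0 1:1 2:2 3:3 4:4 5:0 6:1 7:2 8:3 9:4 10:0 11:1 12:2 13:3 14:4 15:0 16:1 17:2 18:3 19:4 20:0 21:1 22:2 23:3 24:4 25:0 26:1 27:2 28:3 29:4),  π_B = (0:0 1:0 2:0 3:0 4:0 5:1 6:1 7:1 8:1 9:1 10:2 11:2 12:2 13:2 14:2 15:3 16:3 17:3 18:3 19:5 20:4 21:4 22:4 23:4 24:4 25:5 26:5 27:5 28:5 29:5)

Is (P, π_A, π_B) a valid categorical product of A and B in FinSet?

Answer: NOT A VALID PRODUCT — duplicate pair at indices 29,19

Trace:
|A|·|B| = 5·6 = 30;  |P| = 30
Check the pairing map k ↦ (π_A(k), π_B(k)):
  0 : (0,0)
  1 : (1,0)
  2 : (2,0)
  3 : (3,0)
  4 : (4,0)
  5 : (0,1)
  6 : (1,1)
  7 : (2,1)
  8 : (3,1)
  9 : (4,1)
  10 : (0,2)
  11 : (1,2)
  12 : (2,2)
  13 : (3,2)
  14 : (4,2)
  15 : (0,3)
  16 : (1,3)
  17 : (2,3)
  18 : (3,3)
  19 : (4,5)
  20 : (0,4)
  21 : (1,4)
  22 : (2,4)
  23 : (3,4)
  24 : (4,4)
  25 : (0,5)
  26 : (1,5)
  27 : (2,5)
  28 : (3,5)
  29 : (4,5)  ✗ repeats pair of k=19
distinct pairs in image: 29 / 30 needed
  → (4,5) hit at k=19 and k=29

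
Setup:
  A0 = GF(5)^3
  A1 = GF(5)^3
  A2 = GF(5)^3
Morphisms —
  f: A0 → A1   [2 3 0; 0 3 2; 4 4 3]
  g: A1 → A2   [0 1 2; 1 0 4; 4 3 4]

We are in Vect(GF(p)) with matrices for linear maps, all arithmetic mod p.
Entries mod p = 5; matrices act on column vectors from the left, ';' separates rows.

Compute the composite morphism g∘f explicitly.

  e0=(1,0,0) f→(2,0,4) g→(3,3,4)
  e1=(0,1,0) f→(3,3,4) g→(1,4,2)
  e2=(0,0,1) f→(0,2,3) g→(3,2,3)
⟦path⟧: [3 1 3; 3 4 2; 4 2 3]

Answer: [3 1 3; 3 4 2; 4 2 3]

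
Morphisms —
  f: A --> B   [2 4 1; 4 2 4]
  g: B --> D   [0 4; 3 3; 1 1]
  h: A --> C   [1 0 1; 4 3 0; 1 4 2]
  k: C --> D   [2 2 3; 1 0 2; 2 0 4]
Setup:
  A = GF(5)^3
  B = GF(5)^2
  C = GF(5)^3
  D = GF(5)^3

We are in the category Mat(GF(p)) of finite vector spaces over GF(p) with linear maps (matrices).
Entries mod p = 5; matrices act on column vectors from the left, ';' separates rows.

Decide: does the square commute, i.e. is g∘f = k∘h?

Answer: DOES NOT COMMUTE

Derivation:
1) trace f;g:
  e0=(1,0,0) f-->(2,4) g-->(1,3,1)
  e1=(0,1,0) f-->(4,2) g-->(3,3,1)
  e2=(0,0,1) f-->(1,4) g-->(1,0,0)
  ⟦path⟧₁ = [1 3 1; 3 3 0; 1 1 0]
2) trace h;k:
  e0=(1,0,0) h-->(1,4,1) k-->(3,3,1)
  e1=(0,1,0) h-->(0,3,4) k-->(3,3,1)
  e2=(0,0,1) h-->(1,0,2) k-->(3,0,0)
  ⟦path⟧₂ = [3 3 3; 3 3 0; 1 1 0]
Equal? NO — does not commute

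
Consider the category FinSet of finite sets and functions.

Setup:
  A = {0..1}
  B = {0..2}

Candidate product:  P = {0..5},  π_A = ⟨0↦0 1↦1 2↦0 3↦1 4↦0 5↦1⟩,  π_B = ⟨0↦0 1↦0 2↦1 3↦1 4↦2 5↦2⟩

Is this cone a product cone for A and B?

Answer: VALID PRODUCT

Derivation:
|A|·|B| = 2·3 = 6;  |P| = 6
Check the pairing map k ↦ (π_A(k), π_B(k)):
  0 ↦ (0,0)
  1 ↦ (1,0)
  2 ↦ (0,1)
  3 ↦ (1,1)
  4 ↦ (0,2)
  5 ↦ (1,2)
distinct pairs in image: 6 / 6 needed
  → bijection onto A×B; projections well-typed.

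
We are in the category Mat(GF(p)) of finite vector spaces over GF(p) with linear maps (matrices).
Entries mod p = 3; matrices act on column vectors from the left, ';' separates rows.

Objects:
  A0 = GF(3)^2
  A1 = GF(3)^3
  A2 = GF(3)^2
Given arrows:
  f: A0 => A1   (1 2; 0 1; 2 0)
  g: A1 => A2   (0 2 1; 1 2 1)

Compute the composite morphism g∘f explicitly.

  e0=[1,0] f=>[1,0,2] g=>[2,0]
  e1=[0,1] f=>[2,1,0] g=>[2,1]
result: (2 2; 0 1)

Answer: (2 2; 0 1)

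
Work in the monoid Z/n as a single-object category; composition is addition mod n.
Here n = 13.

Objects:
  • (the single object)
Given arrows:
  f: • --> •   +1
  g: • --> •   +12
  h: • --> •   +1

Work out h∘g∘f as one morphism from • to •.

  0 +1≡1 +12≡0 +1≡1  (mod 13)
result: +1

Answer: +1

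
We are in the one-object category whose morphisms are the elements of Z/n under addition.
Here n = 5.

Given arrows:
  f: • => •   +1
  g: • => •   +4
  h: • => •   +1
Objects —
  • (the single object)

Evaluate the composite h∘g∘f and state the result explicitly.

  0 +1≡1 +4≡0 +1≡1  (mod 5)
⟦path⟧: +1

Answer: +1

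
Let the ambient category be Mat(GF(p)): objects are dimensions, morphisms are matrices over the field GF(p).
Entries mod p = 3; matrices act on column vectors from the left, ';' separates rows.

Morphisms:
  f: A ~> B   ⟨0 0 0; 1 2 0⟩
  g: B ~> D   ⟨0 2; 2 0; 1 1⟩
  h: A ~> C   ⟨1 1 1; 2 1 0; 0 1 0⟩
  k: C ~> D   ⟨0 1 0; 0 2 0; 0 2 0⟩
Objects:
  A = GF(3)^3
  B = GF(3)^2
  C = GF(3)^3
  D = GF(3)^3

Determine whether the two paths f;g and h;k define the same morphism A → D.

Along f;g (path 1):
  e0=(1,0,0) f~>(0,1) g~>(2,0,1)
  e1=(0,1,0) f~>(0,2) g~>(1,0,2)
  e2=(0,0,1) f~>(0,0) g~>(0,0,0)
  result₁ = ⟨2 1 0; 0 0 0; 1 2 0⟩
Along h;k (path 2):
  e0=(1,0,0) h~>(1,2,0) k~>(2,1,1)
  e1=(0,1,0) h~>(1,1,1) k~>(1,2,2)
  e2=(0,0,1) h~>(1,0,0) k~>(0,0,0)
  result₂ = ⟨2 1 0; 1 2 0; 1 2 0⟩
Equal? NO — does not commute

Answer: DOES NOT COMMUTE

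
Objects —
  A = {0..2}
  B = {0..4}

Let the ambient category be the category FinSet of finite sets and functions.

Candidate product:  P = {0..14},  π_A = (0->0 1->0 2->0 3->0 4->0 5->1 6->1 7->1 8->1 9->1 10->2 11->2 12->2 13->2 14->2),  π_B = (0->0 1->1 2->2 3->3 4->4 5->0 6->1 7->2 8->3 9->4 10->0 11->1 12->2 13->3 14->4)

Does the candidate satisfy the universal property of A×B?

|A|·|B| = 3·5 = 15;  |P| = 15
Check the pairing map k ↦ (π_A(k), π_B(k)):
  0 -> (0,0)
  1 -> (0,1)
  2 -> (0,2)
  3 -> (0,3)
  4 -> (0,4)
  5 -> (1,0)
  6 -> (1,1)
  7 -> (1,2)
  8 -> (1,3)
  9 -> (1,4)
  10 -> (2,0)
  11 -> (2,1)
  12 -> (2,2)
  13 -> (2,3)
  14 -> (2,4)
distinct pairs in image: 15 / 15 needed
  → bijection onto A×B; projections well-typed.

Answer: VALID PRODUCT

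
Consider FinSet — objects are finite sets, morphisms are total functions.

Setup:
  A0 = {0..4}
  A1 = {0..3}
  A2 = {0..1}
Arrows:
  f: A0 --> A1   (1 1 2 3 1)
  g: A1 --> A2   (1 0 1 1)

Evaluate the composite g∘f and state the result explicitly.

  0 f-->1 g-->0
  1 f-->1 g-->0
  2 f-->2 g-->1
  3 f-->3 g-->1
  4 f-->1 g-->0
result: (0 0 1 1 0)

Answer: (0 0 1 1 0)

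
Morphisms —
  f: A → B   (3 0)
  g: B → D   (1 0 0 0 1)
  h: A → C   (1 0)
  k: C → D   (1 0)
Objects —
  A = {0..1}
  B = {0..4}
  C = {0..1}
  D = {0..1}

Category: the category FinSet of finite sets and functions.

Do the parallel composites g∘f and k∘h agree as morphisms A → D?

Answer: COMMUTES

Trace:
Along f;g (path 1):
  0 f→3 g→0
  1 f→0 g→1
  ⟦path⟧₁ = (0 1)
Along h;k (path 2):
  0 h→1 k→0
  1 h→0 k→1
  ⟦path⟧₂ = (0 1)
Equal? equal; square commutes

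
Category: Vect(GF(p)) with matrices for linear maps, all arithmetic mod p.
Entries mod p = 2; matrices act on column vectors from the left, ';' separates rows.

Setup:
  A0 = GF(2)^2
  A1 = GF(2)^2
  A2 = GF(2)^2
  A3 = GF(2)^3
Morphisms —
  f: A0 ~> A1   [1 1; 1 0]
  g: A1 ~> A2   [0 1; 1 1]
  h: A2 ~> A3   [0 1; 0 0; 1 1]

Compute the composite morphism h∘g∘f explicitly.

Answer: [0 1; 0 0; 1 1]

Derivation:
  e0=[1,0] f~>[1,1] g~>[1,0] h~>[0,0,1]
  e1=[0,1] f~>[1,0] g~>[0,1] h~>[1,0,1]
result: [0 1; 0 0; 1 1]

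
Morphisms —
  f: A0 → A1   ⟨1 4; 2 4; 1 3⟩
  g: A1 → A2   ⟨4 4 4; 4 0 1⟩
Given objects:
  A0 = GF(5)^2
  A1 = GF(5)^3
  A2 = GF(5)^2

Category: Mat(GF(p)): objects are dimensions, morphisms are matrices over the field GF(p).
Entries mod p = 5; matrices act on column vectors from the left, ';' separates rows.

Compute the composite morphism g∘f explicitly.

Answer: ⟨1 4; 0 4⟩

Trace:
  e0=⟨1,0⟩ f→⟨1,2,1⟩ g→⟨1,0⟩
  e1=⟨0,1⟩ f→⟨4,4,3⟩ g→⟨4,4⟩
result: ⟨1 4; 0 4⟩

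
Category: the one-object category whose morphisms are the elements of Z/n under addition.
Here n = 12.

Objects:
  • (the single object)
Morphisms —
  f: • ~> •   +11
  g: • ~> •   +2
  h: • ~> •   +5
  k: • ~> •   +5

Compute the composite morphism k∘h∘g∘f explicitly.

  0 +11≡11 +2≡1 +5≡6 +5≡11  (mod 12)
⟦path⟧: +11

Answer: +11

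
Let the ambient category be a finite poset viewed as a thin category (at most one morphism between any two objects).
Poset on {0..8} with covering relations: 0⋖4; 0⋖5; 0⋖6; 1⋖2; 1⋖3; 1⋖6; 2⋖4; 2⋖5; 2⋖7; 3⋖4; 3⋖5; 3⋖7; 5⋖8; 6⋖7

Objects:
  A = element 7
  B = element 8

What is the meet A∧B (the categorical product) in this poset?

Lower bounds of A=7 and B=8: {0,1,2,3}
  maximal lower bounds 0 and 2 are incomparable: neither 0⊑2 nor 2⊑0
→ no greatest lower bound exists

Answer: NO MEET EXISTS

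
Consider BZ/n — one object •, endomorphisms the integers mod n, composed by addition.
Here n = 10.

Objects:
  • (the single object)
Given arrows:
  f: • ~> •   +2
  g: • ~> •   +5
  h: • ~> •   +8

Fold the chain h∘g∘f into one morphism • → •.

  0 +2≡2 +5≡7 +8≡5  (mod 10)
result: +5

Answer: +5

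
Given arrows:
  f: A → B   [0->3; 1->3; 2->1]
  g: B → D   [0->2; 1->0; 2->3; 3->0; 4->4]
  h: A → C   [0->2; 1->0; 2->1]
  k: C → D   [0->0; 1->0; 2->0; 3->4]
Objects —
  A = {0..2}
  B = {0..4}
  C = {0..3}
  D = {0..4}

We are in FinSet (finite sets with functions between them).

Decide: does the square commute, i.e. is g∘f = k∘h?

Answer: COMMUTES

Work:
Along f;g (path 1):
  0 f→3 g→0
  1 f→3 g→0
  2 f→1 g→0
  composite₁ = [0->0; 1->0; 2->0]
Along h;k (path 2):
  0 h→2 k→0
  1 h→0 k→0
  2 h→1 k→0
  composite₂ = [0->0; 1->0; 2->0]
Equal? same morphism ✓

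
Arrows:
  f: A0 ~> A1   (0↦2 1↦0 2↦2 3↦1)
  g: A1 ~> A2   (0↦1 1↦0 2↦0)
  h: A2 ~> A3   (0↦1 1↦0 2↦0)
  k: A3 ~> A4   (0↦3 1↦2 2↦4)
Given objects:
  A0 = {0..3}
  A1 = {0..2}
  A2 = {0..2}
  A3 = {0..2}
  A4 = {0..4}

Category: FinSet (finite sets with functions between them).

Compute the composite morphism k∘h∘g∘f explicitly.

  0 f~>2 g~>0 h~>1 k~>2
  1 f~>0 g~>1 h~>0 k~>3
  2 f~>2 g~>0 h~>1 k~>2
  3 f~>1 g~>0 h~>1 k~>2
composite: (0↦2 1↦3 2↦2 3↦2)

Answer: (0↦2 1↦3 2↦2 3↦2)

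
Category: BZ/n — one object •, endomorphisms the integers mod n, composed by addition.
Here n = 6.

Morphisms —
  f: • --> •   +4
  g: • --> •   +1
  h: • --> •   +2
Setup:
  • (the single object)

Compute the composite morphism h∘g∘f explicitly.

Answer: +1

Work:
  0 +4≡4 +1≡5 +2≡1  (mod 6)
result: +1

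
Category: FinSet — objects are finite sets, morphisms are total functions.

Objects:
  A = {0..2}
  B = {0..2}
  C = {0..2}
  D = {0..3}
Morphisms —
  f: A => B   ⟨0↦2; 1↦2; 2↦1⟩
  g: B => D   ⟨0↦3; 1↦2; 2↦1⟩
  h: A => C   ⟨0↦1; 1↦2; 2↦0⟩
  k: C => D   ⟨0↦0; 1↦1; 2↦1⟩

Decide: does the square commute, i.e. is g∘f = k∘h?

Answer: DOES NOT COMMUTE

Trace:
1) trace f;g:
  0 f=>2 g=>1
  1 f=>2 g=>1
  2 f=>1 g=>2
  result₁ = ⟨0↦1; 1↦1; 2↦2⟩
2) trace h;k:
  0 h=>1 k=>1
  1 h=>2 k=>1
  2 h=>0 k=>0
  result₂ = ⟨0↦1; 1↦1; 2↦0⟩
Equal? differ; not commutative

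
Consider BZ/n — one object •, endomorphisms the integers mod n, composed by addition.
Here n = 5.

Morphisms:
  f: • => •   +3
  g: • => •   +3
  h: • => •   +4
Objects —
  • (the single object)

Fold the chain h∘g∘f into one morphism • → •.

Answer: +0

Trace:
  0 +3≡3 +3≡1 +4≡0  (mod 5)
composite: +0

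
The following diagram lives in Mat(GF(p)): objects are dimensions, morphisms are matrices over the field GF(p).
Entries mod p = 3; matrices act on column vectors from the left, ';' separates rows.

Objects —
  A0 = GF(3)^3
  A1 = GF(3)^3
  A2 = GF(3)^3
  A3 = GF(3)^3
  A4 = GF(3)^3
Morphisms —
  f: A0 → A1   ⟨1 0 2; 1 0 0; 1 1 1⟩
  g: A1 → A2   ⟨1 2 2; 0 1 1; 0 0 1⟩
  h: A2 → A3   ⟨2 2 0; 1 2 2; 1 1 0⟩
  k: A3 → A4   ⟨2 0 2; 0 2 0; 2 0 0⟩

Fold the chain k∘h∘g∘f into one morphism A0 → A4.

Answer: ⟨0 0 0; 1 0 1; 1 0 2⟩

Work:
  e0=(1,0,0) f→(1,1,1) g→(2,2,1) h→(2,2,1) k→(0,1,1)
  e1=(0,1,0) f→(0,0,1) g→(2,1,1) h→(0,0,0) k→(0,0,0)
  e2=(0,0,1) f→(2,0,1) g→(1,1,1) h→(1,2,2) k→(0,1,2)
⟦path⟧: ⟨0 0 0; 1 0 1; 1 0 2⟩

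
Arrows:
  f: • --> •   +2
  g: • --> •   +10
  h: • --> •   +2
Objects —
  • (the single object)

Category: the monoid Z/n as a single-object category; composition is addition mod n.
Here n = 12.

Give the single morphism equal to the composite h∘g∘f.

  0 +2≡2 +10≡0 +2≡2  (mod 12)
result: +2

Answer: +2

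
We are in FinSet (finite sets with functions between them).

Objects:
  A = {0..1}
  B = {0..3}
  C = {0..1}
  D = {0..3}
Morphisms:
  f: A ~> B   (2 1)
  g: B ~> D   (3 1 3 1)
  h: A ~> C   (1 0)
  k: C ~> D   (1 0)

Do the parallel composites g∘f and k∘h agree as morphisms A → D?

Answer: DOES NOT COMMUTE

Derivation:
Along f;g (path 1):
  0 f~>2 g~>3
  1 f~>1 g~>1
  result₁ = (3 1)
Along h;k (path 2):
  0 h~>1 k~>0
  1 h~>0 k~>1
  result₂ = (0 1)
Equal? NO — does not commute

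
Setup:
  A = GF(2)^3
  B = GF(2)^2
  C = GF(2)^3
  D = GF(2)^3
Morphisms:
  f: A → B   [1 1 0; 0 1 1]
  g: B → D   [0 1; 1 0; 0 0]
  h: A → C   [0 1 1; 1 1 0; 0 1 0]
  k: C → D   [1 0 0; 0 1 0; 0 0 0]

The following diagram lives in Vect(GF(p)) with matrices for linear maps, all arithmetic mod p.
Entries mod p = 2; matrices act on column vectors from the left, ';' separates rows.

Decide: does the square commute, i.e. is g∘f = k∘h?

Path 1 = f;g:
  e0=⟨1,0,0⟩ f→⟨1,0⟩ g→⟨0,1,0⟩
  e1=⟨0,1,0⟩ f→⟨1,1⟩ g→⟨1,1,0⟩
  e2=⟨0,0,1⟩ f→⟨0,1⟩ g→⟨1,0,0⟩
  result₁ = [0 1 1; 1 1 0; 0 0 0]
Path 2 = h;k:
  e0=⟨1,0,0⟩ h→⟨0,1,0⟩ k→⟨0,1,0⟩
  e1=⟨0,1,0⟩ h→⟨1,1,1⟩ k→⟨1,1,0⟩
  e2=⟨0,0,1⟩ h→⟨1,0,0⟩ k→⟨1,0,0⟩
  result₂ = [0 1 1; 1 1 0; 0 0 0]
Equal? same morphism ✓

Answer: COMMUTES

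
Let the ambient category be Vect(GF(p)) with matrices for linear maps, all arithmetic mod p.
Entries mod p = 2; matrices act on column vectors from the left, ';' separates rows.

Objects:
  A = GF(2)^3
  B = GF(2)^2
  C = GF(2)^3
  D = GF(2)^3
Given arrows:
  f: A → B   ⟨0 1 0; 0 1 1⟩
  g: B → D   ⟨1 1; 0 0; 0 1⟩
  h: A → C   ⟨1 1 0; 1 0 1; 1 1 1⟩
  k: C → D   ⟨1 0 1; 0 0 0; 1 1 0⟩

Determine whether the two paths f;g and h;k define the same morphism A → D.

Answer: COMMUTES

Trace:
1) trace f;g:
  e0=[1,0,0] f→[0,0] g→[0,0,0]
  e1=[0,1,0] f→[1,1] g→[0,0,1]
  e2=[0,0,1] f→[0,1] g→[1,0,1]
  composite₁ = ⟨0 0 1; 0 0 0; 0 1 1⟩
2) trace h;k:
  e0=[1,0,0] h→[1,1,1] k→[0,0,0]
  e1=[0,1,0] h→[1,0,1] k→[0,0,1]
  e2=[0,0,1] h→[0,1,1] k→[1,0,1]
  composite₂ = ⟨0 0 1; 0 0 0; 0 1 1⟩
Equal? same morphism ✓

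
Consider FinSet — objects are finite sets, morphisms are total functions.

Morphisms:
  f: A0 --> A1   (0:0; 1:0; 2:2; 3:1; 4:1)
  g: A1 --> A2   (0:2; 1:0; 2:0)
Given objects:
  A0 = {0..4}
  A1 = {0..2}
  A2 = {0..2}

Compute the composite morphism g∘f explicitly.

  0 f-->0 g-->2
  1 f-->0 g-->2
  2 f-->2 g-->0
  3 f-->1 g-->0
  4 f-->1 g-->0
composite: (0:2; 1:2; 2:0; 3:0; 4:0)

Answer: (0:2; 1:2; 2:0; 3:0; 4:0)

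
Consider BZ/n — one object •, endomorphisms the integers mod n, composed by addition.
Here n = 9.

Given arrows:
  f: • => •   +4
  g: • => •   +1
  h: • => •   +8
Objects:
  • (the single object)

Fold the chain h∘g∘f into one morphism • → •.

  0 +4≡4 +1≡5 +8≡4  (mod 9)
⟦path⟧: +4

Answer: +4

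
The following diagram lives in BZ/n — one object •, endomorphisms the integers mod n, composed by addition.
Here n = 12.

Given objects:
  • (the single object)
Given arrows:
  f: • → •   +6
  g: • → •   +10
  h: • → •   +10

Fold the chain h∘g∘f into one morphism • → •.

Answer: +2

Trace:
  0 +6≡6 +10≡4 +10≡2  (mod 12)
⟦path⟧: +2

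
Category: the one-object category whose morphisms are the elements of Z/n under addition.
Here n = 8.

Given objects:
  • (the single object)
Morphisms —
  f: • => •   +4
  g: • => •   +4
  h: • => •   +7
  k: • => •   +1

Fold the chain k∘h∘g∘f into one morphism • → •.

Answer: +0

Work:
  0 +4≡4 +4≡0 +7≡7 +1≡0  (mod 8)
composite: +0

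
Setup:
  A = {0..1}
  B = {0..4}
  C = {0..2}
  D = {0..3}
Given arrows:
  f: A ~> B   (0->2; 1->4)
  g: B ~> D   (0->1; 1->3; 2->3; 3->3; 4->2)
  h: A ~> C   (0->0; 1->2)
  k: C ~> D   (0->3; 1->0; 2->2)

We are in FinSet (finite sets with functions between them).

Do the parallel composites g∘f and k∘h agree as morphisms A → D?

Answer: COMMUTES

Work:
1) trace f;g:
  0 f~>2 g~>3
  1 f~>4 g~>2
  ⟦path⟧₁ = (0->3; 1->2)
2) trace h;k:
  0 h~>0 k~>3
  1 h~>2 k~>2
  ⟦path⟧₂ = (0->3; 1->2)
Equal? YES — commutes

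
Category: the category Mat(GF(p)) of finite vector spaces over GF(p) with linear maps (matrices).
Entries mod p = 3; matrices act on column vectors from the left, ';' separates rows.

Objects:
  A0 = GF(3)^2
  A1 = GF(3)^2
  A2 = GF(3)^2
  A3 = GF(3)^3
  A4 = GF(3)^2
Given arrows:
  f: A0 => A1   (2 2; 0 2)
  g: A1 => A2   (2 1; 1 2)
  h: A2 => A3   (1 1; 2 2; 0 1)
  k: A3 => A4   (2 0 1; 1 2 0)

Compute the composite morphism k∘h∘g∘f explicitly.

Answer: (2 0; 0 0)

Derivation:
  e0=(1,0) f=>(2,0) g=>(1,2) h=>(0,0,2) k=>(2,0)
  e1=(0,1) f=>(2,2) g=>(0,0) h=>(0,0,0) k=>(0,0)
composite: (2 0; 0 0)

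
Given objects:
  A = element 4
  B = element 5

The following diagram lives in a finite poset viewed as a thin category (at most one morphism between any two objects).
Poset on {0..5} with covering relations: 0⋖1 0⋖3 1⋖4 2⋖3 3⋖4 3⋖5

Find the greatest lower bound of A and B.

{x : x≤A ∧ x≤B} = {0,2,3}  (A=4, B=5)
  0 ≤ 3
  2 ≤ 3
  3 ≤ 3
glb = 3

Answer: A∧B = 3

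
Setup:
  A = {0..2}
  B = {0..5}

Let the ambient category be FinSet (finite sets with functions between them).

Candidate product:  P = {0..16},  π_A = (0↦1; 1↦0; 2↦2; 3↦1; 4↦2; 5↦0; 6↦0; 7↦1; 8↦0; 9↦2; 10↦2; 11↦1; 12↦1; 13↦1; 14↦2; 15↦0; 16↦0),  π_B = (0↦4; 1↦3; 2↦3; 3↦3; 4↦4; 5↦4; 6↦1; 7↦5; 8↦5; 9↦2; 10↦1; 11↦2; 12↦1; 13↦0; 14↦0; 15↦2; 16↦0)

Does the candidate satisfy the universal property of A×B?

Answer: NOT A VALID PRODUCT — |P|=17 ≠ |A|·|B|=18

Derivation:
|A|·|B| = 3·6 = 18;  |P| = 17
  → cardinalities differ; no bijection possible.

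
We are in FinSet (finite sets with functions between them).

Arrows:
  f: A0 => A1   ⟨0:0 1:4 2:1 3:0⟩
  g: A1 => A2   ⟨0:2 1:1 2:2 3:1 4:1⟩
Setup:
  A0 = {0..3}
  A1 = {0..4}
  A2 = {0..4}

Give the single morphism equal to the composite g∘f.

Answer: ⟨0:2 1:1 2:1 3:2⟩

Trace:
  0 f=>0 g=>2
  1 f=>4 g=>1
  2 f=>1 g=>1
  3 f=>0 g=>2
⟦path⟧: ⟨0:2 1:1 2:1 3:2⟩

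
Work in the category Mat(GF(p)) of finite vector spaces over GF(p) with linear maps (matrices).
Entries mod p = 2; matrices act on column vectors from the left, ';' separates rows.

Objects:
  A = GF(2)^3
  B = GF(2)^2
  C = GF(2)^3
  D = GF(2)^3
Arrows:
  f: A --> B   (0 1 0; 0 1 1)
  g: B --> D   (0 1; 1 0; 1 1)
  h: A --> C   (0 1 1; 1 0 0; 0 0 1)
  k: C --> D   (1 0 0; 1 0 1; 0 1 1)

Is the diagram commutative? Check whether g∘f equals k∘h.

1) trace f;g:
  e0=(1,0,0) f-->(0,0) g-->(0,0,0)
  e1=(0,1,0) f-->(1,1) g-->(1,1,0)
  e2=(0,0,1) f-->(0,1) g-->(1,0,1)
  result₁ = (0 1 1; 0 1 0; 0 0 1)
2) trace h;k:
  e0=(1,0,0) h-->(0,1,0) k-->(0,0,1)
  e1=(0,1,0) h-->(1,0,0) k-->(1,1,0)
  e2=(0,0,1) h-->(1,0,1) k-->(1,0,1)
  result₂ = (0 1 1; 0 1 0; 1 0 1)
Equal? differ; not commutative

Answer: DOES NOT COMMUTE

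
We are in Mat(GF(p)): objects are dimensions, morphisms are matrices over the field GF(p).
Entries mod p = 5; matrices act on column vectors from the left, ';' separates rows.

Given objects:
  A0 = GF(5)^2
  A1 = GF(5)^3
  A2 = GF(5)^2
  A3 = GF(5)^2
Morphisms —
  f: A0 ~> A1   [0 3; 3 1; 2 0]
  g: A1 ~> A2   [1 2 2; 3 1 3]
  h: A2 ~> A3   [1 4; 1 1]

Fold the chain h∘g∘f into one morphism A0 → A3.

Answer: [1 0; 4 0]

Work:
  e0=[1,0] f~>[0,3,2] g~>[0,4] h~>[1,4]
  e1=[0,1] f~>[3,1,0] g~>[0,0] h~>[0,0]
composite: [1 0; 4 0]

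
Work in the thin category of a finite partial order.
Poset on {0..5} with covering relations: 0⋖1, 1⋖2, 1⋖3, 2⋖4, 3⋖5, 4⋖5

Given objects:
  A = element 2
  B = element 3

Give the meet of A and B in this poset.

Common predecessors of 2,3: {0,1}
  0 <= 1
  1 <= 1
glb = 1

Answer: A∧B = 1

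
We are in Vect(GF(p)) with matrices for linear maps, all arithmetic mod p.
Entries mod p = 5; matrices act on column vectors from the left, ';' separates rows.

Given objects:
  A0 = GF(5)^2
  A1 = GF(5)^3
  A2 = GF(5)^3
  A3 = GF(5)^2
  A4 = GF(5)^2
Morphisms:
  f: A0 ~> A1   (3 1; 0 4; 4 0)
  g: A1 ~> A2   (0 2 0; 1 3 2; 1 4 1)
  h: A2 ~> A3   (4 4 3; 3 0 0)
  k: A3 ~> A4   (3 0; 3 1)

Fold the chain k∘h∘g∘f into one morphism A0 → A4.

  e0=⟨1,0⟩ f~>⟨3,0,4⟩ g~>⟨0,1,2⟩ h~>⟨0,0⟩ k~>⟨0,0⟩
  e1=⟨0,1⟩ f~>⟨1,4,0⟩ g~>⟨3,3,2⟩ h~>⟨0,4⟩ k~>⟨0,4⟩
⟦path⟧: (0 0; 0 4)

Answer: (0 0; 0 4)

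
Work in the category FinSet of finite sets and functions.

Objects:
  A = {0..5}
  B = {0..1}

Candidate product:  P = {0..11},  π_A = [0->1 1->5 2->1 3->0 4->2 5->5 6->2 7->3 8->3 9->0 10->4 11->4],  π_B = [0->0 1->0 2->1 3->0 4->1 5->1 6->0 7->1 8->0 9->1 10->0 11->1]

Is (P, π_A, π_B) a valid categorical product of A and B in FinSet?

|A|·|B| = 6·2 = 12;  |P| = 12
Check the pairing map k ↦ (π_A(k), π_B(k)):
  0 -> (1,0)
  1 -> (5,0)
  2 -> (1,1)
  3 -> (0,0)
  4 -> (2,1)
  5 -> (5,1)
  6 -> (2,0)
  7 -> (3,1)
  8 -> (3,0)
  9 -> (0,1)
  10 -> (4,0)
  11 -> (4,1)
distinct pairs in image: 12 / 12 needed
  → bijection onto A×B; projections well-typed.

Answer: VALID PRODUCT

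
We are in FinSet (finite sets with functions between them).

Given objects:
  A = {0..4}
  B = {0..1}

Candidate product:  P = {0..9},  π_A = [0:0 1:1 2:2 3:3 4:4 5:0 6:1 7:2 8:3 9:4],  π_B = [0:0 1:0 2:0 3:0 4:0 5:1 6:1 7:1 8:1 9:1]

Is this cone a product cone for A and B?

Answer: VALID PRODUCT

Work:
|A|·|B| = 5·2 = 10;  |P| = 10
Check the pairing map k ↦ (π_A(k), π_B(k)):
  0 : (0,0)
  1 : (1,0)
  2 : (2,0)
  3 : (3,0)
  4 : (4,0)
  5 : (0,1)
  6 : (1,1)
  7 : (2,1)
  8 : (3,1)
  9 : (4,1)
distinct pairs in image: 10 / 10 needed
  → bijection onto A×B; projections well-typed.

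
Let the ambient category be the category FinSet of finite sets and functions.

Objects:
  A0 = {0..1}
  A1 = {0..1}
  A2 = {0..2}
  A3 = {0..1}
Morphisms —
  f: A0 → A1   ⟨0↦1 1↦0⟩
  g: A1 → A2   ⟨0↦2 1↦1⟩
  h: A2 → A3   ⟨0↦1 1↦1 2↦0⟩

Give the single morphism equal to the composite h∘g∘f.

Answer: ⟨0↦1 1↦0⟩

Work:
  0 f→1 g→1 h→1
  1 f→0 g→2 h→0
⟦path⟧: ⟨0↦1 1↦0⟩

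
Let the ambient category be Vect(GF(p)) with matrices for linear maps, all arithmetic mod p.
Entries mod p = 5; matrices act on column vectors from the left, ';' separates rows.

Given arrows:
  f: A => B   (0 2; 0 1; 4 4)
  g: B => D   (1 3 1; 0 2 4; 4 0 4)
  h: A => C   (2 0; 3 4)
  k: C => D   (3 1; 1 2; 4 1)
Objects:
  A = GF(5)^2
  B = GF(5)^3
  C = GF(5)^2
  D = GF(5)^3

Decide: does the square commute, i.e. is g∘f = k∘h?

Answer: DOES NOT COMMUTE

Trace:
Along f;g (path 1):
  e0=⟨1,0⟩ f=>⟨0,0,4⟩ g=>⟨4,1,1⟩
  e1=⟨0,1⟩ f=>⟨2,1,4⟩ g=>⟨4,3,4⟩
  ⟦path⟧₁ = (4 4; 1 3; 1 4)
Along h;k (path 2):
  e0=⟨1,0⟩ h=>⟨2,3⟩ k=>⟨4,3,1⟩
  e1=⟨0,1⟩ h=>⟨0,4⟩ k=>⟨4,3,4⟩
  ⟦path⟧₂ = (4 4; 3 3; 1 4)
Equal? distinct morphisms ✗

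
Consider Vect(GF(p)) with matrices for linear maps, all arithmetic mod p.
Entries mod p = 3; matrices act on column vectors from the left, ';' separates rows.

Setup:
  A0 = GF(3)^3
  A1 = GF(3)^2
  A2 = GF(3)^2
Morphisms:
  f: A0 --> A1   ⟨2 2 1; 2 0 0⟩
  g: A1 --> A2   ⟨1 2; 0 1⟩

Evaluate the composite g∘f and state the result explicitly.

Answer: ⟨0 2 1; 2 0 0⟩

Work:
  e0=[1,0,0] f-->[2,2] g-->[0,2]
  e1=[0,1,0] f-->[2,0] g-->[2,0]
  e2=[0,0,1] f-->[1,0] g-->[1,0]
result: ⟨0 2 1; 2 0 0⟩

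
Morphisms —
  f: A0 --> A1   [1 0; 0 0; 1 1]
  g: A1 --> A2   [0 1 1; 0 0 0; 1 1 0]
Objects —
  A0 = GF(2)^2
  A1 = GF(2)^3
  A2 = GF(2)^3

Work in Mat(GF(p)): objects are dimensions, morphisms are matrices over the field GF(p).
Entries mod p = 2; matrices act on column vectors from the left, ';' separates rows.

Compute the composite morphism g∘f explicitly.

  e0=(1,0) f-->(1,0,1) g-->(1,0,1)
  e1=(0,1) f-->(0,0,1) g-->(1,0,0)
result: [1 1; 0 0; 1 0]

Answer: [1 1; 0 0; 1 0]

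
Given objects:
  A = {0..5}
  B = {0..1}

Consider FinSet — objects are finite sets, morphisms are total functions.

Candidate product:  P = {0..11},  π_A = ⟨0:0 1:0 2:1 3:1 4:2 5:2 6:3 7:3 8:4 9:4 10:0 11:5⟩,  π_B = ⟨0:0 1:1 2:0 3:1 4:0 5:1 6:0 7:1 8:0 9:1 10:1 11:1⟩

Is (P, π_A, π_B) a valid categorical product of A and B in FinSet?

|A|·|B| = 6·2 = 12;  |P| = 12
Check the pairing map k ↦ (π_A(k), π_B(k)):
  0 : (0,0)
  1 : (0,1)
  2 : (1,0)
  3 : (1,1)
  4 : (2,0)
  5 : (2,1)
  6 : (3,0)
  7 : (3,1)
  8 : (4,0)
  9 : (4,1)
  10 : (0,1)  ✗ repeats pair of k=1
  11 : (5,1)
distinct pairs in image: 11 / 12 needed
  → (0,1) hit at k=1 and k=10

Answer: NOT A VALID PRODUCT — duplicate pair at indices 1,10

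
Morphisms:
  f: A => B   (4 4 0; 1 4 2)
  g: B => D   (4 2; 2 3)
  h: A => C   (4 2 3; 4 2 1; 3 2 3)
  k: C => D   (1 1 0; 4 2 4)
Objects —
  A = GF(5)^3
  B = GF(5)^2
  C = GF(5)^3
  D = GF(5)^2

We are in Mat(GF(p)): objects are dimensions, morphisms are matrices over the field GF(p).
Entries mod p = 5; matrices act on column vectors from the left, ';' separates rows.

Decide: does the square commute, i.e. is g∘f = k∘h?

Path 1 = f;g:
  e0=(1,0,0) f=>(4,1) g=>(3,1)
  e1=(0,1,0) f=>(4,4) g=>(4,0)
  e2=(0,0,1) f=>(0,2) g=>(4,1)
  ⟦path⟧₁ = (3 4 4; 1 0 1)
Path 2 = h;k:
  e0=(1,0,0) h=>(4,4,3) k=>(3,1)
  e1=(0,1,0) h=>(2,2,2) k=>(4,0)
  e2=(0,0,1) h=>(3,1,3) k=>(4,1)
  ⟦path⟧₂ = (3 4 4; 1 0 1)
Equal? same morphism ✓

Answer: COMMUTES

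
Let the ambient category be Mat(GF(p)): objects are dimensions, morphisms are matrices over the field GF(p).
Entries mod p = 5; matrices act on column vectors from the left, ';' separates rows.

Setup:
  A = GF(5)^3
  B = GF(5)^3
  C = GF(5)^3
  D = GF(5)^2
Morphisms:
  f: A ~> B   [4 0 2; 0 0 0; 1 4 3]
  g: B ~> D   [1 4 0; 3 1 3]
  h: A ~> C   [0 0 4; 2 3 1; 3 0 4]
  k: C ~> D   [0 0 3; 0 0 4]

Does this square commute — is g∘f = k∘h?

Path 1 = f;g:
  e0=[1,0,0] f~>[4,0,1] g~>[4,0]
  e1=[0,1,0] f~>[0,0,4] g~>[0,2]
  e2=[0,0,1] f~>[2,0,3] g~>[2,0]
  composite₁ = [4 0 2; 0 2 0]
Path 2 = h;k:
  e0=[1,0,0] h~>[0,2,3] k~>[4,2]
  e1=[0,1,0] h~>[0,3,0] k~>[0,0]
  e2=[0,0,1] h~>[4,1,4] k~>[2,1]
  composite₂ = [4 0 2; 2 0 1]
Equal? distinct morphisms ✗

Answer: DOES NOT COMMUTE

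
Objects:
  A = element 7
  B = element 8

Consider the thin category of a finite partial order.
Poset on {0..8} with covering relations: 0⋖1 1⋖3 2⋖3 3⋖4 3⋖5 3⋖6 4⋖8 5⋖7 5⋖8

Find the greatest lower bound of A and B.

Answer: A∧B = 5

Trace:
Lower bounds of A=7 and B=8: {0,1,2,3,5}
  0 <= 5
  1 <= 5
  2 <= 5
  3 <= 5
  5 <= 5
glb = 5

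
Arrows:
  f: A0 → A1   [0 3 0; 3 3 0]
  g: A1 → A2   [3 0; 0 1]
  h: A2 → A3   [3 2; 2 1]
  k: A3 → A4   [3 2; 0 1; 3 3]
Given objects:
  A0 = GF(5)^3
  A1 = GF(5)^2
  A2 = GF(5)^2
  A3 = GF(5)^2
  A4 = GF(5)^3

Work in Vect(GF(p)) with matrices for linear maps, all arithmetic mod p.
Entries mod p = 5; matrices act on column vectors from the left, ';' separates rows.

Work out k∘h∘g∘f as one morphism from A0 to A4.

  e0=[1,0,0] f→[0,3] g→[0,3] h→[1,3] k→[4,3,2]
  e1=[0,1,0] f→[3,3] g→[4,3] h→[3,1] k→[1,1,2]
  e2=[0,0,1] f→[0,0] g→[0,0] h→[0,0] k→[0,0,0]
composite: [4 1 0; 3 1 0; 2 2 0]

Answer: [4 1 0; 3 1 0; 2 2 0]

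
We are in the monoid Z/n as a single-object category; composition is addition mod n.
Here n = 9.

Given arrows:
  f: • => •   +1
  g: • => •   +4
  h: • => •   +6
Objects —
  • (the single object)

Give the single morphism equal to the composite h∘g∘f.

Answer: +2

Work:
  0 +1≡1 +4≡5 +6≡2  (mod 9)
⟦path⟧: +2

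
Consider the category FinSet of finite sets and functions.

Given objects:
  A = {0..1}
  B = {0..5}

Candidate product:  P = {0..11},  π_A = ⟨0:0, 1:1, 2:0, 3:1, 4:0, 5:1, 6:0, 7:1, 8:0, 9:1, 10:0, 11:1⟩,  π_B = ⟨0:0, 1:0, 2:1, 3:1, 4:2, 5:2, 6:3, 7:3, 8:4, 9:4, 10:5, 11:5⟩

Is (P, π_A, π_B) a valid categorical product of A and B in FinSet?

Answer: VALID PRODUCT

Work:
|A|·|B| = 2·6 = 12;  |P| = 12
Check the pairing map k ↦ (π_A(k), π_B(k)):
  0 : (0,0)
  1 : (1,0)
  2 : (0,1)
  3 : (1,1)
  4 : (0,2)
  5 : (1,2)
  6 : (0,3)
  7 : (1,3)
  8 : (0,4)
  9 : (1,4)
  10 : (0,5)
  11 : (1,5)
distinct pairs in image: 12 / 12 needed
  → bijection onto A×B; projections well-typed.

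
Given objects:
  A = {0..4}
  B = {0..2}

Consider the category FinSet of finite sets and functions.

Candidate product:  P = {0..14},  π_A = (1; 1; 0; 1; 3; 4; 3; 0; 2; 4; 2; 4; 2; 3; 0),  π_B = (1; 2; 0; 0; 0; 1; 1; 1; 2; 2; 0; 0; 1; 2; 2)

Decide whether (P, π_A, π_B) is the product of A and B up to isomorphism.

Answer: VALID PRODUCT

Derivation:
|A|·|B| = 5·3 = 15;  |P| = 15
Check the pairing map k ↦ (π_A(k), π_B(k)):
  0 -> (1,1)
  1 -> (1,2)
  2 -> (0,0)
  3 -> (1,0)
  4 -> (3,0)
  5 -> (4,1)
  6 -> (3,1)
  7 -> (0,1)
  8 -> (2,2)
  9 -> (4,2)
  10 -> (2,0)
  11 -> (4,0)
  12 -> (2,1)
  13 -> (3,2)
  14 -> (0,2)
distinct pairs in image: 15 / 15 needed
  → bijection onto A×B; projections well-typed.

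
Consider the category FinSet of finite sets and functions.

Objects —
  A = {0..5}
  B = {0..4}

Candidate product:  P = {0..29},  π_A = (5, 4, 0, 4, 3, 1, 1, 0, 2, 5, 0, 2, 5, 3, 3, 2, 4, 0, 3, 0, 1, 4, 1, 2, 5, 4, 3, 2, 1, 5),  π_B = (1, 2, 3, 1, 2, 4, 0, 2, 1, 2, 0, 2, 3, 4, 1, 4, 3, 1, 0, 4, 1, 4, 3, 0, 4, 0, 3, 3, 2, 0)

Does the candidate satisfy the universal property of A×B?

|A|·|B| = 6·5 = 30;  |P| = 30
Check the pairing map k ↦ (π_A(k), π_B(k)):
  0 -> (5,1)
  1 -> (4,2)
  2 -> (0,3)
  3 -> (4,1)
  4 -> (3,2)
  5 -> (1,4)
  6 -> (1,0)
  7 -> (0,2)
  8 -> (2,1)
  9 -> (5,2)
  10 -> (0,0)
  11 -> (2,2)
  12 -> (5,3)
  13 -> (3,4)
  14 -> (3,1)
  15 -> (2,4)
  16 -> (4,3)
  17 -> (0,1)
  18 -> (3,0)
  19 -> (0,4)
  20 -> (1,1)
  21 -> (4,4)
  22 -> (1,3)
  23 -> (2,0)
  24 -> (5,4)
  25 -> (4,0)
  26 -> (3,3)
  27 -> (2,3)
  28 -> (1,2)
  29 -> (5,0)
distinct pairs in image: 30 / 30 needed
  → bijection onto A×B; projections well-typed.

Answer: VALID PRODUCT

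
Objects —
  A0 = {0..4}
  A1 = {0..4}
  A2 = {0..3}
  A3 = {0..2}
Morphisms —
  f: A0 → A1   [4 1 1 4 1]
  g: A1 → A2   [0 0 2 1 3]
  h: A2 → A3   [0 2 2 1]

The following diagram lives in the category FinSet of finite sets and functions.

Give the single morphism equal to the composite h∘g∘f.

Answer: [1 0 0 1 0]

Work:
  0 f→4 g→3 h→1
  1 f→1 g→0 h→0
  2 f→1 g→0 h→0
  3 f→4 g→3 h→1
  4 f→1 g→0 h→0
result: [1 0 0 1 0]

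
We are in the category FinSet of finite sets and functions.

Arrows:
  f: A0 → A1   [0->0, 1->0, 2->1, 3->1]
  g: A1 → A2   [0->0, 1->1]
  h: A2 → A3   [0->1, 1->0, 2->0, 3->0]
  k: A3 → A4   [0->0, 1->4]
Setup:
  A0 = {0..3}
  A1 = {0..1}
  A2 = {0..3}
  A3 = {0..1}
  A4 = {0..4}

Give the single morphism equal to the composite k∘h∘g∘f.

Answer: [0->4, 1->4, 2->0, 3->0]

Derivation:
  0 f→0 g→0 h→1 k→4
  1 f→0 g→0 h→1 k→4
  2 f→1 g→1 h→0 k→0
  3 f→1 g→1 h→0 k→0
result: [0->4, 1->4, 2->0, 3->0]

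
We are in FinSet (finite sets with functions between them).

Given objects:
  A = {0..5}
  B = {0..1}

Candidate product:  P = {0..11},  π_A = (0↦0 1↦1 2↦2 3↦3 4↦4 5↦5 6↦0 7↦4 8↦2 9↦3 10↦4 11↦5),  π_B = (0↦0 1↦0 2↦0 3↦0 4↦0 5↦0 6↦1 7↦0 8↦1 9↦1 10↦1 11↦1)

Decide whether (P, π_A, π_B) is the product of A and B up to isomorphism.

|A|·|B| = 6·2 = 12;  |P| = 12
Check the pairing map k ↦ (π_A(k), π_B(k)):
  0 ↦ (0,0)
  1 ↦ (1,0)
  2 ↦ (2,0)
  3 ↦ (3,0)
  4 ↦ (4,0)
  5 ↦ (5,0)
  6 ↦ (0,1)
  7 ↦ (4,0)  ✗ repeats pair of k=4
  8 ↦ (2,1)
  9 ↦ (3,1)
  10 ↦ (4,1)
  11 ↦ (5,1)
distinct pairs in image: 11 / 12 needed
  → (4,0) hit at k=4 and k=7

Answer: NOT A VALID PRODUCT — duplicate pair at indices 4,7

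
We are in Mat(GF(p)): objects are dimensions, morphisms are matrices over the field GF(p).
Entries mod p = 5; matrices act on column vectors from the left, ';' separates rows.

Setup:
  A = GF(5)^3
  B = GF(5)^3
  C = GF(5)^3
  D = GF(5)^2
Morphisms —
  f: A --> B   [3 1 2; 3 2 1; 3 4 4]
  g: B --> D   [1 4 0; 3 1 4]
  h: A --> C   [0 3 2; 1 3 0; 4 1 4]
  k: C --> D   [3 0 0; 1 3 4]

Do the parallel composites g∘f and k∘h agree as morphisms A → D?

1) trace f;g:
  e0=[1,0,0] f-->[3,3,3] g-->[0,4]
  e1=[0,1,0] f-->[1,2,4] g-->[4,1]
  e2=[0,0,1] f-->[2,1,4] g-->[1,3]
  result₁ = [0 4 1; 4 1 3]
2) trace h;k:
  e0=[1,0,0] h-->[0,1,4] k-->[0,4]
  e1=[0,1,0] h-->[3,3,1] k-->[4,1]
  e2=[0,0,1] h-->[2,0,4] k-->[1,3]
  result₂ = [0 4 1; 4 1 3]
Equal? YES — commutes

Answer: COMMUTES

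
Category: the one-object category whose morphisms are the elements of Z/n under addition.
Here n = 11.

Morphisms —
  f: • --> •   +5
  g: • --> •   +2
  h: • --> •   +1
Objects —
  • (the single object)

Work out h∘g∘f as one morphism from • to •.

Answer: +8

Work:
  0 +5≡5 +2≡7 +1≡8  (mod 11)
result: +8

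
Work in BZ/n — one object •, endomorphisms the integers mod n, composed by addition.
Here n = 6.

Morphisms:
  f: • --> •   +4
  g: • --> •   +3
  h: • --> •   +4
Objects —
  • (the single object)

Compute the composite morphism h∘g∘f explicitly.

Answer: +5

Trace:
  0 +4≡4 +3≡1 +4≡5  (mod 6)
composite: +5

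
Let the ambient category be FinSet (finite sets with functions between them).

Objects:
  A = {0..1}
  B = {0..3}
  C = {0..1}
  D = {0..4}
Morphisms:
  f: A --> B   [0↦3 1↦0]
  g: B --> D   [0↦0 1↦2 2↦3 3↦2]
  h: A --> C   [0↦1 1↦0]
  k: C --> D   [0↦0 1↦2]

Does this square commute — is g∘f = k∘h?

Along f;g (path 1):
  0 f-->3 g-->2
  1 f-->0 g-->0
  ⟦path⟧₁ = [0↦2 1↦0]
Along h;k (path 2):
  0 h-->1 k-->2
  1 h-->0 k-->0
  ⟦path⟧₂ = [0↦2 1↦0]
Equal? same morphism ✓

Answer: COMMUTES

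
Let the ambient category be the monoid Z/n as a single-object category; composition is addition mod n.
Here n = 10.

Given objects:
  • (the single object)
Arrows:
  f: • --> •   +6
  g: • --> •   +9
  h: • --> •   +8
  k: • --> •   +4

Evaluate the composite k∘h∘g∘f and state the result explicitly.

  0 +6≡6 +9≡5 +8≡3 +4≡7  (mod 10)
⟦path⟧: +7

Answer: +7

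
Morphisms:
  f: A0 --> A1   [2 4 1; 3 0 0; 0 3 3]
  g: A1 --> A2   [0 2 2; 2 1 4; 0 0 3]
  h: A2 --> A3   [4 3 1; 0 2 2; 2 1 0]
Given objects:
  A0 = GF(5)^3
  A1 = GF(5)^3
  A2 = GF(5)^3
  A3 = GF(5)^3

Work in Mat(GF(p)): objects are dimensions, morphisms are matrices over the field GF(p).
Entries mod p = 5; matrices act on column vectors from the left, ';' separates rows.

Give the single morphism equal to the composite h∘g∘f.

Answer: [0 3 0; 4 3 1; 4 2 1]

Derivation:
  e0=[1,0,0] f-->[2,3,0] g-->[1,2,0] h-->[0,4,4]
  e1=[0,1,0] f-->[4,0,3] g-->[1,0,4] h-->[3,3,2]
  e2=[0,0,1] f-->[1,0,3] g-->[1,4,4] h-->[0,1,1]
⟦path⟧: [0 3 0; 4 3 1; 4 2 1]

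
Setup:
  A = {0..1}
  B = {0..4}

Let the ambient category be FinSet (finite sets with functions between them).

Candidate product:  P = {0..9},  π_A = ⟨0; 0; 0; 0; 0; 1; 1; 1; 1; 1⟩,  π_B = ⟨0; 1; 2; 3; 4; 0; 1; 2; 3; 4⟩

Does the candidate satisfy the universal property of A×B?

Answer: VALID PRODUCT

Trace:
|A|·|B| = 2·5 = 10;  |P| = 10
Check the pairing map k ↦ (π_A(k), π_B(k)):
  0 : (0,0)
  1 : (0,1)
  2 : (0,2)
  3 : (0,3)
  4 : (0,4)
  5 : (1,0)
  6 : (1,1)
  7 : (1,2)
  8 : (1,3)
  9 : (1,4)
distinct pairs in image: 10 / 10 needed
  → bijection onto A×B; projections well-typed.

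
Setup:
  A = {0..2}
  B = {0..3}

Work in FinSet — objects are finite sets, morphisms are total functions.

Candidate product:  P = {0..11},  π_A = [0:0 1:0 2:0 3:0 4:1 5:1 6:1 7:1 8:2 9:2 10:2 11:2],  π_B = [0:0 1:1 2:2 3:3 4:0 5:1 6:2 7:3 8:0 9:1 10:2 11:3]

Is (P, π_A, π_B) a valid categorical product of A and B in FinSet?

|A|·|B| = 3·4 = 12;  |P| = 12
Check the pairing map k ↦ (π_A(k), π_B(k)):
  0 : (0,0)
  1 : (0,1)
  2 : (0,2)
  3 : (0,3)
  4 : (1,0)
  5 : (1,1)
  6 : (1,2)
  7 : (1,3)
  8 : (2,0)
  9 : (2,1)
  10 : (2,2)
  11 : (2,3)
distinct pairs in image: 12 / 12 needed
  → bijection onto A×B; projections well-typed.

Answer: VALID PRODUCT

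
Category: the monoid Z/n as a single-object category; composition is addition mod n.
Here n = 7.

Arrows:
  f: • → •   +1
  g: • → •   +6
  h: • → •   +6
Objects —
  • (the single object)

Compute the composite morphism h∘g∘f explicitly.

Answer: +6

Work:
  0 +1≡1 +6≡0 +6≡6  (mod 7)
result: +6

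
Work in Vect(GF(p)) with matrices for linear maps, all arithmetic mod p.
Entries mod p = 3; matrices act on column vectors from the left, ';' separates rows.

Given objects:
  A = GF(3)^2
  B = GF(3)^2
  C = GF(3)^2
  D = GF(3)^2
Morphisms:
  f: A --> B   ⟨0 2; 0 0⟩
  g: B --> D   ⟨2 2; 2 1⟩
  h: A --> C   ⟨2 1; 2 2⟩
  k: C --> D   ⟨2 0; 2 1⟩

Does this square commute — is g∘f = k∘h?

1) trace f;g:
  e0=⟨1,0⟩ f-->⟨0,0⟩ g-->⟨0,0⟩
  e1=⟨0,1⟩ f-->⟨2,0⟩ g-->⟨1,1⟩
  composite₁ = ⟨0 1; 0 1⟩
2) trace h;k:
  e0=⟨1,0⟩ h-->⟨2,2⟩ k-->⟨1,0⟩
  e1=⟨0,1⟩ h-->⟨1,2⟩ k-->⟨2,1⟩
  composite₂ = ⟨1 2; 0 1⟩
Equal? differ; not commutative

Answer: DOES NOT COMMUTE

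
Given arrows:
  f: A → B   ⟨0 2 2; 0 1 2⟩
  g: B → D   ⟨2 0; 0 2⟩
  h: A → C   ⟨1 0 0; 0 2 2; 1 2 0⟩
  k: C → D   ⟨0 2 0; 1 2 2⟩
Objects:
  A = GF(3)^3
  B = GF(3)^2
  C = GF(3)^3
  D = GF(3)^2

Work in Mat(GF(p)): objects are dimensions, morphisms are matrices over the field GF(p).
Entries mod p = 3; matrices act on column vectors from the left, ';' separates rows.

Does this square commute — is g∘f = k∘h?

Answer: COMMUTES

Work:
Along f;g (path 1):
  e0=(1,0,0) f→(0,0) g→(0,0)
  e1=(0,1,0) f→(2,1) g→(1,2)
  e2=(0,0,1) f→(2,2) g→(1,1)
  result₁ = ⟨0 1 1; 0 2 1⟩
Along h;k (path 2):
  e0=(1,0,0) h→(1,0,1) k→(0,0)
  e1=(0,1,0) h→(0,2,2) k→(1,2)
  e2=(0,0,1) h→(0,2,0) k→(1,1)
  result₂ = ⟨0 1 1; 0 2 1⟩
Equal? same morphism ✓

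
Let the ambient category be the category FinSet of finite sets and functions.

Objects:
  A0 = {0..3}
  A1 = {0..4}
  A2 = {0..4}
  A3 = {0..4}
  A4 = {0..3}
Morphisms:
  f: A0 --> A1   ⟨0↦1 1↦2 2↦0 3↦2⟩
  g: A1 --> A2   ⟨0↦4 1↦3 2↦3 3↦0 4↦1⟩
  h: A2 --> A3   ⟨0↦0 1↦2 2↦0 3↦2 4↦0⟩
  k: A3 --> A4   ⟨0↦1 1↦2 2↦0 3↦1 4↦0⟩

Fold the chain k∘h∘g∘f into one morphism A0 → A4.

Answer: ⟨0↦0 1↦0 2↦1 3↦0⟩

Derivation:
  0 f-->1 g-->3 h-->2 k-->0
  1 f-->2 g-->3 h-->2 k-->0
  2 f-->0 g-->4 h-->0 k-->1
  3 f-->2 g-->3 h-->2 k-->0
composite: ⟨0↦0 1↦0 2↦1 3↦0⟩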